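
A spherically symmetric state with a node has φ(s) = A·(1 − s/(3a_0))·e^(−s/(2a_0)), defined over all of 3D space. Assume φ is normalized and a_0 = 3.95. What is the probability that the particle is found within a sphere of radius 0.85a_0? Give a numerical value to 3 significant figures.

P ≈ 0.105

With dV = 4πs²ds, the probability is ∫|φ|² dV over s ≤ 0.85a_0.
Normalization gives A² = 1/(8·π·a_0^3/3).
In terms of u = s/a_0 (A², 4π and the length scale all cancel between numerator and denominator), P = [∫_{0}^{0.85} u^2·(1 - u/3)^2·e^(-u) du] / [∫_{0}^{∞} u^2·(1 - u/3)^2·e^(-u) du].
Using ∫ u^2·(1 - u/3)^2·e^(-u) du = (-u^4 + 2·u^3 - 3·u^2 - 6·u - 6)·e^(-u)/9, the numerator is ≈ 0.070126 and the denominator is 2/3.
Taking the ratio yields P = 0.1052.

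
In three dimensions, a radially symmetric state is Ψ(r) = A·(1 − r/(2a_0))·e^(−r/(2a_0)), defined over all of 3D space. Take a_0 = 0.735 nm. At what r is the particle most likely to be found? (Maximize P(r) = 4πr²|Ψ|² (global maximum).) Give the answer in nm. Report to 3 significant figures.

r ≈ 3.85 nm

Set d/dr [P(r) = 4πr²|Ψ|²] = 0 and solve for r > 0.
Solving yields r = a_0·(√(5) + 3).
With a_0 = 0.735, the most probable radial distance is 3.849 nm.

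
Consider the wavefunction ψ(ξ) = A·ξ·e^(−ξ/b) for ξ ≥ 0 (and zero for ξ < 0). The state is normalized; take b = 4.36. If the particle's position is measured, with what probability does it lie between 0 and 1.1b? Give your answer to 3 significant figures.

P ≈ 0.377

The probability is P = ∫ |ψ|² dξ over [0, 1.1b].
The normalization integral ∫|ψ|²dξ over the whole domain equals b^3/4·A², and A² cancels in the ratio.
Let u = ξ/b; then A² and the length scale cancel, so P = ∫_{0}^{1.1} u^2·e^(-2·u) du ÷ ∫_{0}^{∞} u^2·e^(-2·u) du.
Using ∫ u^2·e^(-2·u) du = -(2·u^2 + 2·u + 1)·e^(-2·u)/4, the numerator is 1/4 - 281·e^(-11/5)/200 and the denominator is 1/4.
This works out to P = 0.3773.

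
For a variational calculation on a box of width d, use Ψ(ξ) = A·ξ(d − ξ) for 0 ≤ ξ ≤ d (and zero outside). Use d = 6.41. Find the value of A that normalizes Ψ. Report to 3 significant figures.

Require ∫ |Ψ|² dξ = 1 over the whole domain.
∫|Ψ|² dξ = A²·(d^5/30).
Setting this equal to 1 gives A² = 1/(d^5/30).
With d = 6.41: A² = 0.002772 and A = 0.05265.

A ≈ 0.0527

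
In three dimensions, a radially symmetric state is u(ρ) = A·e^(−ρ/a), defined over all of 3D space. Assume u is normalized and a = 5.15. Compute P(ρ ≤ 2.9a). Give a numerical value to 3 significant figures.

Integrate the radial probability density 4πρ²|u|² over ρ ≤ 2.9a.
The full normalization integral is A²·[π·a^3] = 1, fixing A².
Substituting t = ρ/a, A², 4π and the length scale all cancel in the ratio: P = ∫_{0}^{2.9} t^2·e^(-2·t) dt / ∫_{0}^{∞} t^2·e^(-2·t) dt.
An antiderivative of t^2·e^(-2·t) is -(2·t^2 + 2·t + 1)·e^(-2·t)/4; evaluating from 0 to 2.9 gives 1/4 - 1181·e^(-29/5)/200, while the full integral is 1/4.
Taking the ratio yields P = 0.9285.

P ≈ 0.928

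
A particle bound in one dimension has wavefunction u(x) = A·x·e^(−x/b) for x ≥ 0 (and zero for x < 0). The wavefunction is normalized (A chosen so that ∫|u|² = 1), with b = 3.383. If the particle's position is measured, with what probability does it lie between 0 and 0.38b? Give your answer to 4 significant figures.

P ≈ 0.04185

P = ∫_{0}^{0.38b} |u(x)|² dx.
Since A² = 1/(b^3/4), this is the region integral divided by the full normalization integral.
Let t = x/b; then A² and the length scale cancel, so P = ∫_{0}^{0.38} t^2·e^(-2·t) dt ÷ ∫_{0}^{∞} t^2·e^(-2·t) dt.
An antiderivative of t^2·e^(-2·t) is -(2·t^2 + 2·t + 1)·e^(-2·t)/4; evaluating from 0 to 0.38 gives 1/4 - 2561·e^(-19/25)/5000, while the full integral is 1/4.
Taking the ratio, P = 0.041845.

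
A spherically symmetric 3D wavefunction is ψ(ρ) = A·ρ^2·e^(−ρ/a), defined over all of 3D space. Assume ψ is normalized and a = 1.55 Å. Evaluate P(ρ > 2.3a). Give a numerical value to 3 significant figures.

P ≈ 0.818

Integrate the radial probability density 4πρ²|ψ|² over ρ > 2.3a.
A² is fixed by ∫₀^∞ 4πρ²|ψ|² dρ = 1, i.e. A² = (45·π·a^7/2)^(−1).
Let u = ρ/a; then A², 4π and the length scale all cancel, so P = ∫_{2.3}^{∞} u^6·e^(-2·u) du ÷ ∫_{0}^{∞} u^6·e^(-2·u) du.
Using ∫ u^6·e^(-2·u) du = -(4·u^6 + 12·u^5 + 30·u^4 + 60·u^3 + 90·u^2 + 90·u + 45)·e^(-2·u)/8, the numerator is ≈ 4.6014 and the denominator is 45/8.
This evaluates to P = 0.8180.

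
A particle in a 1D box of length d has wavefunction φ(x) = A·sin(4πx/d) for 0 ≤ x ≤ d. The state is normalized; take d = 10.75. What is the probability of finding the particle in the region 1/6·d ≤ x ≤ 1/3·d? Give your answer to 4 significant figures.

P ≈ 0.09775

P = ∫_{1/6·d}^{1/3·d} |φ(x)|² dx.
The normalization integral ∫|φ|²dx over the whole domain equals d/2·A², and A² cancels in the ratio.
Substituting u = x/d, A² and the length scale cancel in the ratio: P = ∫_{1/6}^{1/3} sin(4·π·u)^2 du / ∫_{0}^{1} sin(4·π·u)^2 du.
An antiderivative of sin(4·π·u)^2 is u/2 - sin(4·π·u)·cos(4·π·u)/(8·π); evaluating from 1/6 to 1/3 gives -√(3)/(16·π) + 1/12, while the full integral is 1/2.
Taking the ratio, P = (-√(3)/8 + π/6)/π.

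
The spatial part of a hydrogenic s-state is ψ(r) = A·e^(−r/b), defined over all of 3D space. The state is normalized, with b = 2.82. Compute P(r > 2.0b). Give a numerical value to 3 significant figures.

P ≈ 0.238

With dV = 4πr²dr, the probability is ∫|ψ|² dV over r > 2.0b.
The full normalization integral is A²·[π·b^3] = 1, fixing A².
Substituting u = r/b, A², 4π and the length scale all cancel in the ratio: P = ∫_{2.0}^{∞} u^2·e^(-2·u) du / ∫_{0}^{∞} u^2·e^(-2·u) du.
Using ∫ u^2·e^(-2·u) du = -(2·u^2 + 2·u + 1)·e^(-2·u)/4, the numerator is 13·e^(-4)/4 and the denominator is 1/4.
Taking the ratio yields P = 0.2381.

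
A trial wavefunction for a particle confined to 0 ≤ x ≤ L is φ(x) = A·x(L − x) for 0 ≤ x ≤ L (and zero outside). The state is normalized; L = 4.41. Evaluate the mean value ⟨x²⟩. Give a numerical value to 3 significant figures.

The expectation value is the |φ|²-weighted average of x^2: ∫ x^2|φ|² dx.
The ratio of the moment integral to the normalization integral gives ⟨x²⟩ = 2·L^2/7.
Putting L = 4.41 gives 5.557.

⟨x^2⟩ ≈ 5.56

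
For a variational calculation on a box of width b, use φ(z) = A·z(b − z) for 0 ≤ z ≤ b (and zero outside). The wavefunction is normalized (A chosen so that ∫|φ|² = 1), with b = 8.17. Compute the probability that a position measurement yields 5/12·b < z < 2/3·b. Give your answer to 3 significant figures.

The probability is P = ∫ |φ|² dz over [5/12·b, 2/3·b].
The normalization integral ∫|φ|²dz over the whole domain equals b^5/30·A², and A² cancels in the ratio.
Substituting u = z/b, A² and the length scale cancel in the ratio: P = ∫_{5/12}^{2/3} u^2·(1 - u)^2 du / ∫_{0}^{1} u^2·(1 - u)^2 du.
An antiderivative of u^2·(1 - u)^2 is u^3·(6·u^2 - 15·u + 10)/30; evaluating from 5/12 to 2/3 gives ≈ 0.014783, while the full integral is 1/30.
Evaluating gives P = 0.4435.

P ≈ 0.444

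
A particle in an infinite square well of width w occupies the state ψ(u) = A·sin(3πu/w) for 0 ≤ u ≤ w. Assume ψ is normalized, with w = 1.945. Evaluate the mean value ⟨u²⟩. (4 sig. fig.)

⟨u^2⟩ ≈ 1.240

By definition ⟨u²⟩ = ∫ u^2 |ψ(u)|² du.
The ratio of the moment integral to the normalization integral gives ⟨u²⟩ = -w^2/(18·π^2) + w^2/3.
Putting w = 1.945 gives 1.2397.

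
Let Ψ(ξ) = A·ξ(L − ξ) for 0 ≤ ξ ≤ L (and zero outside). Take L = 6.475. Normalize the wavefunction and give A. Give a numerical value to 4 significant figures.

The normalization condition is ∫|Ψ|² dξ = 1 from 0 to L.
With Ψ = A·ξ(L − ξ), the integral evaluates to A²·[L^5/30].
Setting this equal to 1 gives A² = 1/(L^5/30).
Plugging in L = 6.475 yields A = 0.051341.

A ≈ 0.05134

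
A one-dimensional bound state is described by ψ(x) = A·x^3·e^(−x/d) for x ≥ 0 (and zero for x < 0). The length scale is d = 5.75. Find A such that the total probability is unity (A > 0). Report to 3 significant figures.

A ≈ 0.000925

We need A² ∫|f|² dx = 1, taking the integral from 0 to ∞.
∫|ψ|² dx = A²·(45·d^7/8).
Hence A² = 1/[45·d^7/8].
Substituting d = 5.75 gives A² = 8.555E-7, so A = 0.0009249.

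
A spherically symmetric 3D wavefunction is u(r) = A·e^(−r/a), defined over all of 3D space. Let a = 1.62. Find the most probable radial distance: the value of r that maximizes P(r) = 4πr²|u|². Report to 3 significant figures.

The maximum of P(r) = 4πr²|u|² occurs where its derivative vanishes.
Solving yields r = a.
With a = 1.62, the most probable radial distance is 1.620.

r ≈ 1.62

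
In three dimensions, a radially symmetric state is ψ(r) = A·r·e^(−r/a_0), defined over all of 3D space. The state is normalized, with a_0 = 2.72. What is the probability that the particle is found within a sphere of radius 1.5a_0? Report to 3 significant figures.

Integrate the radial probability density 4πr²|ψ|² over r ≤ 1.5a_0.
A² is fixed by ∫₀^∞ 4πr²|ψ|² dr = 1, i.e. A² = (3·π·a_0^5)^(−1).
Let u = r/a_0; then A², 4π and the length scale all cancel, so P = ∫_{0}^{1.5} u^4·e^(-2·u) du ÷ ∫_{0}^{∞} u^4·e^(-2·u) du.
An antiderivative of u^4·e^(-2·u) is -(u^4/2 + u^3 + 3·u^2/2 + 3·u/2 + 3/4)·e^(-2·u); evaluating from 0 to 1.5 gives 3/4 - 393·e^(-3)/32, while the full integral is 3/4.
Taking the ratio yields P = 0.1847.

P ≈ 0.185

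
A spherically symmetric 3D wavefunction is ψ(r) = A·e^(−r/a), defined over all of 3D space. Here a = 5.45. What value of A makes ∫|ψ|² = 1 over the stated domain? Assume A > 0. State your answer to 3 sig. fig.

A ≈ 0.0443

We need A² ∫|f|² 4πr² dr = 1, taking the integral from 0 to ∞.
In 3D with spherical symmetry the volume element is 4πr² dr.
∫|ψ|² 4πr² dr = A²·(π·a^3).
Setting this equal to 1 gives A² = 1/(π·a^3).
Plugging in a = 5.45 yields A = 0.04434.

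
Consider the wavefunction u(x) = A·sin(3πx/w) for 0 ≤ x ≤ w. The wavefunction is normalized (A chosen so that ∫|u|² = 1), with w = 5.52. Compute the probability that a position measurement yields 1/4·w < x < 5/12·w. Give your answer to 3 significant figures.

P ≈ 0.0606

P = ∫_{1/4·w}^{5/12·w} |u(x)|² dx.
With A² fixed by ∫|u|² = 1, i.e. A² = (w/2)^(−1), substitute and integrate.
Let t = x/w; then A² and the length scale cancel, so P = ∫_{1/4}^{5/12} sin(3·π·t)^2 dt ÷ ∫_{0}^{1} sin(3·π·t)^2 dt.
Using ∫ sin(3·π·t)^2 dt = t/2 - sin(6·π·t)/(12·π), the numerator is 1/12 - 1/(6·π) and the denominator is 1/2.
Taking the ratio, P = (-2 + π)/(6·π).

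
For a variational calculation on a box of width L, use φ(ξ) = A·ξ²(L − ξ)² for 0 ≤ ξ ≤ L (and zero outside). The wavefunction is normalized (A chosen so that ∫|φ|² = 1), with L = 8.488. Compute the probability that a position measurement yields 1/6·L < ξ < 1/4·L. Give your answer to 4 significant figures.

P ≈ 0.03998

|φ|² is the probability density, so P = ∫_{1/6·L}^{1/4·L} |φ|² dξ.
The normalization integral ∫|φ|²dξ over the whole domain equals L^9/630·A², and A² cancels in the ratio.
Let u = ξ/L; then A² and the length scale cancel, so P = ∫_{1/6}^{1/4} u^4·(1 - u)^4 du ÷ ∫_{0}^{1} u^4·(1 - u)^4 du.
With ∫ u^4·(1 - u)^4 du = u^5·(70·u^4 - 315·u^3 + 540·u^2 - 420·u + 126)/630 + C, the region integral is ≈ 0.0000634559 and the full one is 1/630.
This works out to P = 0.039977.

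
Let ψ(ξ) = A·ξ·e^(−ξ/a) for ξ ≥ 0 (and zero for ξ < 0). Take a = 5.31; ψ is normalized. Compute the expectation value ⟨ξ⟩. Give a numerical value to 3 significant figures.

⟨ξ⟩ = ∫ ξ |ψ|² dξ over the full domain.
Recall ∫₀^∞ ξ^m e^(−ξ/β) dξ = m!·β^(m+1), since the A² factors cancel between numerator and denominator, ⟨ξ⟩ = 3·a/2.
With a = 5.31, ⟨ξ⟩ = 7.965.

⟨ξ⟩ ≈ 7.97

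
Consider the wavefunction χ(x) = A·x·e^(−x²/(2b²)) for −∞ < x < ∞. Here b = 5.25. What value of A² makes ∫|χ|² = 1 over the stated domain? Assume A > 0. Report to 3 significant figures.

A^2 ≈ 0.00780

The normalization condition is ∫|χ|² dx = 1 from −∞ to ∞.
Using the Gaussian integral ∫_{−∞}^{∞} e^(−αx²) dx = √(π/α), the integral (without the A² prefactor) comes out to √(π)·b^3/2.
Hence A² = 1/[√(π)·b^3/2].
Plugging in b = 5.25 yields A = 0.08831.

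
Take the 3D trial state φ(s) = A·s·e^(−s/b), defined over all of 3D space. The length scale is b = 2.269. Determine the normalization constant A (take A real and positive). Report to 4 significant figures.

A ≈ 0.04200

The normalization condition is ∫|φ|² 4πs² ds = 1 from 0 to ∞.
The angular integral contributes 4π, leaving ∫₀^∞ s²|φ|² ds.
With φ = A·s·e^(−s/b), the integral evaluates to A²·[3·π·b^5].
So A² = (3·π·b^5)^(−1).
Substituting b = 2.269 gives A² = 0.0017642, so A = 0.042003.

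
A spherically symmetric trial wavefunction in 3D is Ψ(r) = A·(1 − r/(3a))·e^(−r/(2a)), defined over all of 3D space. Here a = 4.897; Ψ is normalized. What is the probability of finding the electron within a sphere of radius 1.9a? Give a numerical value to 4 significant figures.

P ≈ 0.3134

P = ∫ |Ψ|² 4πr² dr over r ≤ 1.9a.
Normalization gives A² = 1/(8·π·a^3/3).
Substituting u = r/a, A², 4π and the length scale all cancel in the ratio: P = ∫_{0}^{1.9} u^2·(1 - u/3)^2·e^(-u) du / ∫_{0}^{∞} u^2·(1 - u/3)^2·e^(-u) du.
With ∫ u^2·(1 - u/3)^2·e^(-u) du = (-u^4 + 2·u^3 - 3·u^2 - 6·u - 6)·e^(-u)/9 + C, the region integral is ≈ 0.208919 and the full one is 2/3.
This evaluates to P = 0.31338.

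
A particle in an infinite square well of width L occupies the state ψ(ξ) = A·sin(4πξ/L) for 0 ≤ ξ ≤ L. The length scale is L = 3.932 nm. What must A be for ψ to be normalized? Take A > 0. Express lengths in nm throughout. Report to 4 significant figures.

A ≈ 0.7132 nm^(-1/2)

We need A² ∫|f|² dξ = 1, taking the integral from 0 to L.
Using sin²θ = (1 − cos 2θ)/2, the integral (without the A² prefactor) comes out to L/2.
Hence A² = 1/[L/2].
Substituting L = 3.932 gives A² = 0.50865, so A = 0.71319.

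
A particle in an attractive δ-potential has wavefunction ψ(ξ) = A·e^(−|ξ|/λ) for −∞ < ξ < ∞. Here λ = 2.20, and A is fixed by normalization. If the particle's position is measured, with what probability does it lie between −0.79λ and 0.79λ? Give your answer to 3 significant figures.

P ≈ 0.794

P = ∫_{−0.79λ}^{0.79λ} |ψ(ξ)|² dξ.
The normalization integral ∫|ψ|²dξ over the whole domain equals λ·A², and A² cancels in the ratio.
Both integrals are even about ξ = 0, so only the ξ ≥ 0 halves are needed (the factors of 2 cancel). In terms of u = ξ/λ (A² and the length scale cancel between numerator and denominator), P = [∫_{0}^{0.79} e^(-2·u) du] / [∫_{0}^{∞} e^(-2·u) du].
An antiderivative of e^(-2·u) is -e^(-2·u)/2; evaluating from 0 to 0.79 gives 1/2 - e^(-79/50)/2, while the full integral is 1/2.
This works out to P = 0.7940.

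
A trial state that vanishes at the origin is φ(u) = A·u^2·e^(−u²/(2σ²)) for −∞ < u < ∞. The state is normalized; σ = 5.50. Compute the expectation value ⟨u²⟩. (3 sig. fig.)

⟨u^2⟩ ≈ 75.6

⟨u²⟩ = ∫ u^2 |φ|² du over the full domain.
Differentiating ∫e^(−αu²) du = √(π/α) under α to get the higher moments, since the A² factors cancel between numerator and denominator, ⟨u²⟩ = 5·σ^2/2.
With σ = 5.50, ⟨u^2⟩ = 75.63.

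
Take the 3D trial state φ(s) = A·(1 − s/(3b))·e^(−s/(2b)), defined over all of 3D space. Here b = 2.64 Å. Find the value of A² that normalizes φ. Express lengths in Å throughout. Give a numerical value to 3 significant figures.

A^2 ≈ 0.00649 Å^(-3)

Require ∫ |φ|² 4πs² ds = 1 over the whole domain.
With ∫₀^∞ s^4 e^(−αs) ds = 4!/α^5, with φ = A·(1 − s/(3b))·e^(−s/(2b)), the integral evaluates to A²·[8·π·b^3/3].
Hence A² = 1/[8·π·b^3/3].
Substituting b = 2.64 gives A² = 0.006487, so A = 0.08054.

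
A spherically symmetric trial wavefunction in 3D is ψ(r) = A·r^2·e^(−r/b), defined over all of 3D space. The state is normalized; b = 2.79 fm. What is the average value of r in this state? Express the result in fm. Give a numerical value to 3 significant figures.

⟨r⟩ = ∫ r |ψ|² 4πr² dr over the full domain.
Recall ∫₀^∞ r^m e^(−r/β) dr = m!·β^(m+1), since the A² factors cancel between numerator and denominator, ⟨r⟩ = 7·b/2.
With b = 2.79, ⟨r⟩ = 9.765.

⟨r⟩ ≈ 9.77 fm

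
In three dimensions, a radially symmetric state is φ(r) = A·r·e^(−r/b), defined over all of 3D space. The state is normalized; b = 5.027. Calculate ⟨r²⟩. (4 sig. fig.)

⟨r^2⟩ ≈ 189.5

The expectation value is the |φ|²-weighted average of r^2: ∫ r^2|φ|² 4πr² dr.
The ratio of the moment integral to the normalization integral gives ⟨r²⟩ = 15·b^2/2.
Putting b = 5.027 gives 189.53.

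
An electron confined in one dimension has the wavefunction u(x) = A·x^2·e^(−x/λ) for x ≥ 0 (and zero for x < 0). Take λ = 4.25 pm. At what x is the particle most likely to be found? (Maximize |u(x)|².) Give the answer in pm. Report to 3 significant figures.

x ≈ 8.50 pm

Set d/dx [|u(x)|²] = 0 and solve for x > 0.
This gives x = 2·λ.
With λ = 4.25, the most probable position is 8.500 pm.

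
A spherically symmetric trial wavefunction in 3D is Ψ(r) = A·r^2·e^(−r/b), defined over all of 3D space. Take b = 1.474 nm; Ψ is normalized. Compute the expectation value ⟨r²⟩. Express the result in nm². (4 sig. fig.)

By definition ⟨r²⟩ = ∫ r^2 |Ψ(r)|² 4πr² dr.
Recall ∫₀^∞ r^m e^(−r/β) dr = m!·β^(m+1), the ratio of the moment integral to the normalization integral gives ⟨r²⟩ = 14·b^2.
Putting b = 1.474 gives 30.417.

⟨r^2⟩ ≈ 30.42 nm^2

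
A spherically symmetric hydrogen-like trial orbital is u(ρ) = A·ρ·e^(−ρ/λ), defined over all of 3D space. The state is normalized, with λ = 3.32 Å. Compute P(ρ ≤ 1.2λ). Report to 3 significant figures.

P ≈ 0.0959

P = ∫ |u|² 4πρ² dρ over ρ ≤ 1.2λ.
Normalization gives A² = 1/(3·π·λ^5).
Let t = ρ/λ; then A², 4π and the length scale all cancel, so P = ∫_{0}^{1.2} t^4·e^(-2·t) dt ÷ ∫_{0}^{∞} t^4·e^(-2·t) dt.
Using ∫ t^4·e^(-2·t) dt = -(t^4/2 + t^3 + 3·t^2/2 + 3·t/2 + 3/4)·e^(-2·t), the numerator is ≈ 0.071901 and the denominator is 3/4.
Taking the ratio yields P = 0.09587.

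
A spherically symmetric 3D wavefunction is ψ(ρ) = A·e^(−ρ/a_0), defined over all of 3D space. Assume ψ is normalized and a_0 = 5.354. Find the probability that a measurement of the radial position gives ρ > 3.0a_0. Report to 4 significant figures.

With dV = 4πρ²dρ, the probability is ∫|ψ|² dV over ρ > 3.0a_0.
A² is fixed by ∫₀^∞ 4πρ²|ψ|² dρ = 1, i.e. A² = (π·a_0^3)^(−1).
In terms of u = ρ/a_0 (A², 4π and the length scale all cancel between numerator and denominator), P = [∫_{3.0}^{∞} u^2·e^(-2·u) du] / [∫_{0}^{∞} u^2·e^(-2·u) du].
Using ∫ u^2·e^(-2·u) du = -(2·u^2 + 2·u + 1)·e^(-2·u)/4, the numerator is 25·e^(-6)/4 and the denominator is 1/4.
The region integral divided by the full integral gives P = 0.061969.

P ≈ 0.06197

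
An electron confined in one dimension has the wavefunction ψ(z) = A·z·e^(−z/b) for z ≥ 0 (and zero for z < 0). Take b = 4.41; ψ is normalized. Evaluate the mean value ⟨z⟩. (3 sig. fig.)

⟨z⟩ = ∫ z |ψ|² dz over the full domain.
The ratio of the moment integral to the normalization integral gives ⟨z⟩ = 3·b/2.
With b = 4.41, ⟨z⟩ = 6.615.

⟨z⟩ ≈ 6.62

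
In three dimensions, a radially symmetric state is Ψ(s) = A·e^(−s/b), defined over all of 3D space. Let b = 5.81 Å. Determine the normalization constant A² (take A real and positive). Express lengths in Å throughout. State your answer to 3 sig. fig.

A^2 ≈ 0.00162 Å^(-3)

We need A² ∫|f|² 4πs² ds = 1, taking the integral from 0 to ∞.
Using ∫₀^∞ sⁿ e^(−αs) ds = n!/αⁿ⁺¹, the integral (without the A² prefactor) comes out to π·b^3.
Hence A² = 1/[π·b^3].
Plugging in b = 5.81 yields A = 0.04029.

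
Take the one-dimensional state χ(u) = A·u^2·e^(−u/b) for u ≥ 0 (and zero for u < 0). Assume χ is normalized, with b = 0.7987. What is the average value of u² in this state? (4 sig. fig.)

⟨u^2⟩ ≈ 4.784

By definition ⟨u²⟩ = ∫ u^2 |χ(u)|² du.
Using ∫₀^∞ uⁿ e^(−αu) du = n!/αⁿ⁺¹, the ratio of the moment integral to the normalization integral gives ⟨u²⟩ = 15·b^2/2.
Putting b = 0.7987 gives 4.7844.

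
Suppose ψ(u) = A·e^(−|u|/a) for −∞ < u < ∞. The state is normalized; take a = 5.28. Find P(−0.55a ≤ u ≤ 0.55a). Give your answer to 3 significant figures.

The probability is P = ∫ |ψ|² du over [−0.55a, 0.55a].
Since A² = 1/(a), this is the region integral divided by the full normalization integral.
Both integrals are even about u = 0, so only the u ≥ 0 halves are needed (the factors of 2 cancel). Let t = u/a; then A² and the length scale cancel, so P = ∫_{0}^{0.55} e^(-2·t) dt ÷ ∫_{0}^{∞} e^(-2·t) dt.
With ∫ e^(-2·t) dt = -e^(-2·t)/2 + C, the region integral is 1/2 - e^(-11/10)/2 and the full one is 1/2.
This works out to P = 0.6671.

P ≈ 0.667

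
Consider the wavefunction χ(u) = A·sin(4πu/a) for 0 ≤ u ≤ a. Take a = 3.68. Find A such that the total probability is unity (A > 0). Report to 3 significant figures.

We need A² ∫|f|² du = 1, taking the integral from 0 to a.
∫|χ|² du = A²·(a/2).
Plugging in a = 3.68 yields A = 0.7372.

A ≈ 0.737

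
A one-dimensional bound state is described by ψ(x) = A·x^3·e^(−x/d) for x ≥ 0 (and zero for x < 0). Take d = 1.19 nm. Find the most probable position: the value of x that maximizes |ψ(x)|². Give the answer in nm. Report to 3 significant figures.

x ≈ 3.57 nm

The maximum of |ψ(x)|² occurs where its derivative vanishes.
Solving yields x = 3·d.
With d = 1.19, the most probable position is 3.570 nm.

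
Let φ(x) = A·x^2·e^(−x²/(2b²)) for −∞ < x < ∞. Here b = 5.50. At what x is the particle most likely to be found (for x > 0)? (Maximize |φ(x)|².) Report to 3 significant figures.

Differentiate |φ(x)|² with respect to x and set to zero.
This gives x = √(2)·b.
With b = 5.50, the value of x > 0 at which the probability density is greatest is 7.778.

x ≈ 7.78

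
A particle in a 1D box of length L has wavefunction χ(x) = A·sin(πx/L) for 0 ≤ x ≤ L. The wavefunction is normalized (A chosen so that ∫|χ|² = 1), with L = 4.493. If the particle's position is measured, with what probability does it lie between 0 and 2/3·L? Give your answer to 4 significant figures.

The probability is P = ∫ |χ|² dx over [0, 2/3·L].
The normalization integral ∫|χ|²dx over the whole domain equals L/2·A², and A² cancels in the ratio.
In terms of u = x/L (A² and the length scale cancel between numerator and denominator), P = [∫_{0}^{2/3} sin(π·u)^2 du] / [∫_{0}^{1} sin(π·u)^2 du].
An antiderivative of sin(π·u)^2 is u/2 - sin(2·π·u)/(4·π); evaluating from 0 to 2/3 gives √(3)/(8·π) + 1/3, while the full integral is 1/2.
This works out to P = √(3)/(4·π) + 2/3.

P ≈ 0.8045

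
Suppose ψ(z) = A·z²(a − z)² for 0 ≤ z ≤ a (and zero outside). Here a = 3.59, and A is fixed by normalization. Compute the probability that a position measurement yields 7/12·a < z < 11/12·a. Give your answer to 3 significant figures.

|ψ|² is the probability density, so P = ∫_{7/12·a}^{11/12·a} |ψ|² dz.
The normalization integral ∫|ψ|²dz over the whole domain equals a^9/630·A², and A² cancels in the ratio.
Let u = z/a; then A² and the length scale cancel, so P = ∫_{7/12}^{11/12} u^4·(1 - u)^4 du ÷ ∫_{0}^{1} u^4·(1 - u)^4 du.
Using ∫ u^4·(1 - u)^4 du = u^5·(70·u^4 - 315·u^3 + 540·u^2 - 420·u + 126)/630, the numerator is ≈ 0.00047929 and the denominator is 1/630.
Taking the ratio, P = 0.3019.

P ≈ 0.302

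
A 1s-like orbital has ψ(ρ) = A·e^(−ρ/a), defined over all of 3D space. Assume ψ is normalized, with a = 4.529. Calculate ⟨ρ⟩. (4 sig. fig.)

The expectation value is the |ψ|²-weighted average of ρ: ∫ ρ|ψ|² 4πρ² dρ.
Using ∫₀^∞ ρⁿ e^(−αρ) dρ = n!/αⁿ⁺¹, evaluating both integrals, ⟨ρ⟩ = 3·a/2.
With a = 4.529, ⟨ρ⟩ = 6.7935.

⟨ρ⟩ ≈ 6.794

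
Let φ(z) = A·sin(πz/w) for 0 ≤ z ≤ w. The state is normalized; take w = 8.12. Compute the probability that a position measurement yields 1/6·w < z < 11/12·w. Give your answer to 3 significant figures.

P ≈ 0.967

|φ|² is the probability density, so P = ∫_{1/6·w}^{11/12·w} |φ|² dz.
Since A² = 1/(w/2), this is the region integral divided by the full normalization integral.
Substituting u = z/w, A² and the length scale cancel in the ratio: P = ∫_{1/6}^{11/12} sin(π·u)^2 du / ∫_{0}^{1} sin(π·u)^2 du.
With ∫ sin(π·u)^2 du = u/2 - sin(2·π·u)/(4·π) + C, the region integral is 1/(8·π) + √(3)/(8·π) + 3/8 and the full one is 1/2.
Taking the ratio, P = (1 + √(3) + 3·π)/(4·π).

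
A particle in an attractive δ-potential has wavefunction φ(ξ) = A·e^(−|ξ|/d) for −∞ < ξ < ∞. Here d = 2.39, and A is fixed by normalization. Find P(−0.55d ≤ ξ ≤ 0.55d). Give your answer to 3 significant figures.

The probability is P = ∫ |φ|² dξ over [−0.55d, 0.55d].
The normalization integral ∫|φ|²dξ over the whole domain equals d·A², and A² cancels in the ratio.
By symmetry take twice the ξ ≥ 0 contribution in numerator and denominator; the 2's cancel. Let u = ξ/d; then A² and the length scale cancel, so P = ∫_{0}^{0.55} e^(-2·u) du ÷ ∫_{0}^{∞} e^(-2·u) du.
An antiderivative of e^(-2·u) is -e^(-2·u)/2; evaluating from 0 to 0.55 gives 1/2 - e^(-11/10)/2, while the full integral is 1/2.
Taking the ratio, P = 0.6671.

P ≈ 0.667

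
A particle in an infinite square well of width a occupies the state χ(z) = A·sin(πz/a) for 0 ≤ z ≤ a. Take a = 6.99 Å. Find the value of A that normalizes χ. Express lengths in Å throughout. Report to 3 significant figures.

Require ∫ |χ|² dz = 1 over the whole domain.
With ∫₀^a sin²(nπz/a) dz = a/2, the integral (without the A² prefactor) comes out to a/2.
Setting this equal to 1 gives A² = 1/(a/2).
With a = 6.99: A² = 0.2861 and A = 0.5349.

A ≈ 0.535 Å^(-1/2)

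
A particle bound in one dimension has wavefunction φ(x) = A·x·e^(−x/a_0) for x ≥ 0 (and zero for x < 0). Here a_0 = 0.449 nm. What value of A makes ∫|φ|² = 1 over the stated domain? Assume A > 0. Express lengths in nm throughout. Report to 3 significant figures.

A ≈ 6.65 nm^(-3/2)

Require ∫ |φ|² dx = 1 over the whole domain.
The integral (without the A² prefactor) comes out to a_0^3/4.
With a_0 = 0.449: A² = 44.19 and A = 6.648.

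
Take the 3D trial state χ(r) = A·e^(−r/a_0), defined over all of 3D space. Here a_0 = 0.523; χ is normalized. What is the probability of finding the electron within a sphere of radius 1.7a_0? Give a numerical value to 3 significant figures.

Integrate the radial probability density 4πr²|χ|² over r ≤ 1.7a_0.
Normalization gives A² = 1/(π·a_0^3).
Let u = r/a_0; then A², 4π and the length scale all cancel, so P = ∫_{0}^{1.7} u^2·e^(-2·u) du ÷ ∫_{0}^{∞} u^2·e^(-2·u) du.
Using ∫ u^2·e^(-2·u) du = -(2·u^2 + 2·u + 1)·e^(-2·u)/4, the numerator is 1/4 - 509·e^(-17/5)/200 and the denominator is 1/4.
This evaluates to P = 0.6603.

P ≈ 0.660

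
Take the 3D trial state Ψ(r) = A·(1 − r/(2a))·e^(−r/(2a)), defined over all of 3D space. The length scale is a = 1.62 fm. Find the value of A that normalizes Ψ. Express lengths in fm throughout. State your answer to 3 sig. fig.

Require ∫ |Ψ|² 4πr² dr = 1 over the whole domain.
The angular integral contributes 4π, leaving ∫₀^∞ r²|Ψ|² dr.
Recall ∫₀^∞ r^m e^(−r/β) dr = m!·β^(m+1), the integral (without the A² prefactor) comes out to 8·π·a^3.
Hence A² = 1/[8·π·a^3].
Plugging in a = 1.62 yields A = 0.09674.

A ≈ 0.0967 fm^(-3/2)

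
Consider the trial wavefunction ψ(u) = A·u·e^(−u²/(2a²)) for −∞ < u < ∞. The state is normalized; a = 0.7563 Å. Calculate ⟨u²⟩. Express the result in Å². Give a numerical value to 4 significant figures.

⟨u^2⟩ ≈ 0.8580 Å^2

The expectation value is the |ψ|²-weighted average of u^2: ∫ u^2|ψ|² du.
Evaluating both integrals, ⟨u²⟩ = 3·a^2/2.
With a = 0.7563, ⟨u^2⟩ = 0.85798.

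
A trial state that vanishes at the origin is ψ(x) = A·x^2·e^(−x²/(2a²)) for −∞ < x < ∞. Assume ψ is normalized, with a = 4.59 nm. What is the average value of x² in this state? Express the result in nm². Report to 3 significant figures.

By definition ⟨x²⟩ = ∫ x^2 |ψ(x)|² dx.
The ratio of the moment integral to the normalization integral gives ⟨x²⟩ = 5·a^2/2.
With a = 4.59, ⟨x^2⟩ = 52.67.

⟨x^2⟩ ≈ 52.7 nm^2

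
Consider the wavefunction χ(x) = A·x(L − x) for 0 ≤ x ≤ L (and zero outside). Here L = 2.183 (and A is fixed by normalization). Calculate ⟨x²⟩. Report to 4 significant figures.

⟨x²⟩ = ∫ x^2 |χ|² dx over the full domain.
Expanding the polynomial and integrating term by term, evaluating both integrals, ⟨x²⟩ = 2·L^2/7.
Putting L = 2.183 gives 1.3616.

⟨x^2⟩ ≈ 1.362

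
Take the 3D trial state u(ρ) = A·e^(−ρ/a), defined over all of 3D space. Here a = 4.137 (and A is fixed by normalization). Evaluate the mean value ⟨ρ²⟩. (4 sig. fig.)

By definition ⟨ρ²⟩ = ∫ ρ^2 |u(ρ)|² 4πρ² dρ.
Recall ∫₀^∞ ρ^m e^(−ρ/β) dρ = m!·β^(m+1), evaluating both integrals, ⟨ρ²⟩ = 3·a^2.
With a = 4.137, ⟨ρ^2⟩ = 51.344.

⟨ρ^2⟩ ≈ 51.34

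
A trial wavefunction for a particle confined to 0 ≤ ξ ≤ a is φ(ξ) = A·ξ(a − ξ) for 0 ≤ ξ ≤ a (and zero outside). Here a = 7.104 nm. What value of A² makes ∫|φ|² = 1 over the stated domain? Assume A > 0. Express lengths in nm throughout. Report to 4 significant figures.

A^2 ≈ 0.001658 nm^(-5)

We need A² ∫|f|² dξ = 1, taking the integral from 0 to a.
Expanding the polynomial and integrating term by term, the integral (without the A² prefactor) comes out to a^5/30.
Setting this equal to 1 gives A² = 1/(a^5/30).
Substituting a = 7.104 gives A² = 0.0016581, so A = 0.040720.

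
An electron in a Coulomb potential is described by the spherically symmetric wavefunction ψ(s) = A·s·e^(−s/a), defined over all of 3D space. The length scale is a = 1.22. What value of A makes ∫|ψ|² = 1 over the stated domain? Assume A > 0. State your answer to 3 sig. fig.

The normalization condition is ∫|ψ|² 4πs² ds = 1 from 0 to ∞.
The angular integral contributes 4π, leaving ∫₀^∞ s²|ψ|² ds.
Using ∫₀^∞ sⁿ e^(−αs) ds = n!/αⁿ⁺¹, ∫|ψ|² 4πs² ds = A²·(3·π·a^5).
With a = 1.22: A² = 0.03926 and A = 0.1981.

A ≈ 0.198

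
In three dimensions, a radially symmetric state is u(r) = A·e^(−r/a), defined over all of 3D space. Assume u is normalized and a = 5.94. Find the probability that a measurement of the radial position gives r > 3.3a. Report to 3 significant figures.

With dV = 4πr²dr, the probability is ∫|u|² dV over r > 3.3a.
Normalization gives A² = 1/(π·a^3).
Let t = r/a; then A², 4π and the length scale all cancel, so P = ∫_{3.3}^{∞} t^2·e^(-2·t) dt ÷ ∫_{0}^{∞} t^2·e^(-2·t) dt.
Using ∫ t^2·e^(-2·t) dt = -(2·t^2 + 2·t + 1)·e^(-2·t)/4, the numerator is 1469·e^(-33/5)/200 and the denominator is 1/4.
This evaluates to P = 0.03997.

P ≈ 0.0400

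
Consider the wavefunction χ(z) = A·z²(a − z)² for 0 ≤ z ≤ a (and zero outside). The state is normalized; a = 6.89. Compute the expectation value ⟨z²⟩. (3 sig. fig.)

⟨z^2⟩ ≈ 12.9

By definition ⟨z²⟩ = ∫ z^2 |χ(z)|² dz.
Expanding the polynomial and integrating term by term, since the A² factors cancel between numerator and denominator, ⟨z²⟩ = 3·a^2/11.
With a = 6.89, ⟨z^2⟩ = 12.95.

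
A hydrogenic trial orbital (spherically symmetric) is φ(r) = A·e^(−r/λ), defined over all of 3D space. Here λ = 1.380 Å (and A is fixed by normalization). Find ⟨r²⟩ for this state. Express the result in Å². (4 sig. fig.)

⟨r²⟩ = ∫ r^2 |φ|² 4πr² dr over the full domain.
Using ∫₀^∞ rⁿ e^(−αr) dr = n!/αⁿ⁺¹, since the A² factors cancel between numerator and denominator, ⟨r²⟩ = 3·λ^2.
Putting λ = 1.380 gives 5.7132.

⟨r^2⟩ ≈ 5.713 Å^2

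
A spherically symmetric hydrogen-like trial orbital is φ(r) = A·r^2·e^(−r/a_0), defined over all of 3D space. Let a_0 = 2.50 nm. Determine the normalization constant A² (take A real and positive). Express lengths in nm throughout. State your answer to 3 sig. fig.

Normalization requires ∫|φ|² 4πr² dr = 1, integrated from 0 to ∞.
In 3D with spherical symmetry the volume element is 4πr² dr.
With φ = A·r^2·e^(−r/a_0), the integral evaluates to A²·[45·π·a_0^7/2].
So A² = (45·π·a_0^7/2)^(−1).
With a_0 = 2.50: A² = 0.00002318 and A = 0.004814.

A^2 ≈ 0.0000232 nm^(-7)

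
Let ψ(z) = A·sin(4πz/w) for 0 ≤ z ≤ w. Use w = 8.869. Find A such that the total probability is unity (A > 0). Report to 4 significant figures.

A ≈ 0.4749

The normalization condition is ∫|ψ|² dz = 1 from 0 to w.
With ∫₀^w sin²(nπz/w) dz = w/2, the integral (without the A² prefactor) comes out to w/2.
Substituting w = 8.869 gives A² = 0.22550, so A = 0.47487.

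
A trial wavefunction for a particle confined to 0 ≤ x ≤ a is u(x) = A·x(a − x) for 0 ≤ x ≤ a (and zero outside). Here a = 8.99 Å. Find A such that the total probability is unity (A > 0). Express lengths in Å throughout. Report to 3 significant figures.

Require ∫ |u|² dx = 1 over the whole domain.
Carrying out the integral gives A² · a^5/30.
Setting this equal to 1 gives A² = 1/(a^5/30).
Plugging in a = 8.99 yields A = 0.02260.

A ≈ 0.0226 Å^(-5/2)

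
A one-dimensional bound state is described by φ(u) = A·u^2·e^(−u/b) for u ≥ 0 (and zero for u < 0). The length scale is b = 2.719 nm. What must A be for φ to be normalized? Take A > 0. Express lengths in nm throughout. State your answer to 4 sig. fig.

A ≈ 0.09472 nm^(-5/2)

The normalization condition is ∫|φ|² du = 1 from 0 to ∞.
∫|φ|² du = A²·(3·b^5/4).
Setting this equal to 1 gives A² = 1/(3·b^5/4).
Substituting b = 2.719 gives A² = 0.0089721, so A = 0.094721.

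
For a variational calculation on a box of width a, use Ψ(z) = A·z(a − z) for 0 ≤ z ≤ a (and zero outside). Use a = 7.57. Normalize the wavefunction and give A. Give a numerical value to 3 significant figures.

A ≈ 0.0347

Normalization requires ∫|Ψ|² dz = 1, integrated from 0 to a.
∫|Ψ|² dz = A²·(a^5/30).
With a = 7.57: A² = 0.001207 and A = 0.03474.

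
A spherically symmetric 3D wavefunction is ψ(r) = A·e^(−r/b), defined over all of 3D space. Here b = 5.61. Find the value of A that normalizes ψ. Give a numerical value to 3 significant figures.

We need A² ∫|f|² 4πr² dr = 1, taking the integral from 0 to ∞.
Recall ∫₀^∞ r^m e^(−r/β) dr = m!·β^(m+1), carrying out the integral gives A² · π·b^3.
Setting this equal to 1 gives A² = 1/(π·b^3).
With b = 5.61: A² = 0.001803 and A = 0.04246.

A ≈ 0.0425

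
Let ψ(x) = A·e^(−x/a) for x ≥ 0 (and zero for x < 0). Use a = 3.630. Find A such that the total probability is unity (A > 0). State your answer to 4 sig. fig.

A ≈ 0.7423

Require ∫ |ψ|² dx = 1 over the whole domain.
The integral (without the A² prefactor) comes out to a/2.
Setting this equal to 1 gives A² = 1/(a/2).
With a = 3.630: A² = 0.55096 and A = 0.74227.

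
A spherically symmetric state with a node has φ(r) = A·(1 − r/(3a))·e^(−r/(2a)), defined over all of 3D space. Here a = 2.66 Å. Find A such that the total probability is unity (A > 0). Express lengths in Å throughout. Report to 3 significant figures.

A ≈ 0.0796 Å^(-3/2)

Normalization requires ∫|φ|² 4πr² dr = 1, integrated from 0 to ∞.
(Spherical symmetry: dV = 4πr² dr.)
With φ = A·(1 − r/(3a))·e^(−r/(2a)), the integral evaluates to A²·[8·π·a^3/3].
Plugging in a = 2.66 yields A = 0.07964.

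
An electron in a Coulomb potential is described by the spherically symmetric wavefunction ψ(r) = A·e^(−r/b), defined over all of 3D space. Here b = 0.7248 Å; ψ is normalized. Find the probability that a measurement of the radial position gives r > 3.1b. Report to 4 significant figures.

P = ∫ |ψ|² 4πr² dr over r > 3.1b.
Normalization gives A² = 1/(π·b^3).
In terms of u = r/b (A², 4π and the length scale all cancel between numerator and denominator), P = [∫_{3.1}^{∞} u^2·e^(-2·u) du] / [∫_{0}^{∞} u^2·e^(-2·u) du].
With ∫ u^2·e^(-2·u) du = -(2·u^2 + 2·u + 1)·e^(-2·u)/4 + C, the region integral is 1321·e^(-31/5)/200 and the full one is 1/4.
This evaluates to P = 0.053618.

P ≈ 0.05362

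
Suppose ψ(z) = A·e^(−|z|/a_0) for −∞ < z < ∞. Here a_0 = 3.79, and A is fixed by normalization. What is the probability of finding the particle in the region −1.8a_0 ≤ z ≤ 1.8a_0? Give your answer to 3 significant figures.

P = ∫_{−1.8a_0}^{1.8a_0} |ψ(z)|² dz.
Since A² = 1/(a_0), this is the region integral divided by the full normalization integral.
Both integrals are even about z = 0, so only the z ≥ 0 halves are needed (the factors of 2 cancel). In terms of u = z/a_0 (A² and the length scale cancel between numerator and denominator), P = [∫_{0}^{1.8} e^(-2·u) du] / [∫_{0}^{∞} e^(-2·u) du].
With ∫ e^(-2·u) du = -e^(-2·u)/2 + C, the region integral is 1/2 - e^(-18/5)/2 and the full one is 1/2.
Taking the ratio, P = 0.9727.

P ≈ 0.973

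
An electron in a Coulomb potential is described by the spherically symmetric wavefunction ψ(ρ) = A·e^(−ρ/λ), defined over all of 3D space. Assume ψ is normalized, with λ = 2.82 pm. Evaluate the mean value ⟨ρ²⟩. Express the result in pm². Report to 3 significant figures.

⟨ρ^2⟩ ≈ 23.9 pm^2

The expectation value is the |ψ|²-weighted average of ρ^2: ∫ ρ^2|ψ|² 4πρ² dρ.
Recall ∫₀^∞ ρ^m e^(−ρ/β) dρ = m!·β^(m+1), since the A² factors cancel between numerator and denominator, ⟨ρ²⟩ = 3·λ^2.
Putting λ = 2.82 gives 23.86.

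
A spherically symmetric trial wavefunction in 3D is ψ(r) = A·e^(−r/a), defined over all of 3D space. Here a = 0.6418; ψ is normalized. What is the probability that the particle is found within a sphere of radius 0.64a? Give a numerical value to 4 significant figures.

With dV = 4πr²dr, the probability is ∫|ψ|² dV over r ≤ 0.64a.
The full normalization integral is A²·[π·a^3] = 1, fixing A².
In terms of u = r/a (A², 4π and the length scale all cancel between numerator and denominator), P = [∫_{0}^{0.64} u^2·e^(-2·u) du] / [∫_{0}^{∞} u^2·e^(-2·u) du].
With ∫ u^2·e^(-2·u) du = -(2·u^2 + 2·u + 1)·e^(-2·u)/4 + C, the region integral is 1/4 - 1937·e^(-32/25)/2500 and the full one is 1/4.
This evaluates to P = 0.13831.

P ≈ 0.1383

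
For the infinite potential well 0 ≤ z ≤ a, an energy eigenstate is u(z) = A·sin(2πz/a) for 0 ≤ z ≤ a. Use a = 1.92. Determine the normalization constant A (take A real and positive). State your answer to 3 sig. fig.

A ≈ 1.02

Normalization requires ∫|u|² dz = 1, integrated from 0 to a.
With u = A·sin(2πz/a), the integral evaluates to A²·[a/2].
Substituting a = 1.92 gives A² = 1.042, so A = 1.021.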